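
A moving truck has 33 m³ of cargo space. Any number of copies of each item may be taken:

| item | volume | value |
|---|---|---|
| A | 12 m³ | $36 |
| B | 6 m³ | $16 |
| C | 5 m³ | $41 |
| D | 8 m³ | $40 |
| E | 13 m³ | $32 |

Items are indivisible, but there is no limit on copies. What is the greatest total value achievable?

Best value-per-unit is C at 41/5, and filling with it alone uses volume 6×5=30. No mix of the others beats 6×41 = 246.

$246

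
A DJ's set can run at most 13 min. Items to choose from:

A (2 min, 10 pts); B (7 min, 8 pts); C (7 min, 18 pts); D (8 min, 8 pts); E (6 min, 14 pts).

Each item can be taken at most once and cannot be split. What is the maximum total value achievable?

32 pts

Check high-value combinations within 13 min:
- C+E: duration 7+6=13, value 18+14=32
- A+C: duration 2+7=9, value 10+18=28
- A+E: duration 2+6=8, value 10+14=24
- B+E: duration 7+6=13, value 8+14=22
Best: 32 pts.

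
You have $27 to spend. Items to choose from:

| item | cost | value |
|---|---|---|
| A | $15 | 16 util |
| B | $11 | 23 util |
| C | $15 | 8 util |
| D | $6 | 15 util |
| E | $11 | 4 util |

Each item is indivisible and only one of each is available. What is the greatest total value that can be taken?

39 util

Check high-value combinations within $27:
- A+B: cost 15+11=26, value 16+23=39
- B+D: cost 11+6=17, value 23+15=38
- A+D: cost 15+6=21, value 16+15=31
- B+C: cost 11+15=26, value 23+8=31
- B+E: cost 11+11=22, value 23+4=27
Best: 39 util.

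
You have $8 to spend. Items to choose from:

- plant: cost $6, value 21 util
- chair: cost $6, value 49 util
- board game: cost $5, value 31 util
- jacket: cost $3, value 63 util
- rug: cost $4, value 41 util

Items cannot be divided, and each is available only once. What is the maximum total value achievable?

Check high-value combinations within $8:
- jacket+rug: cost 3+4=7, value 63+41=104
- board game+jacket: cost 5+3=8, value 31+63=94
- jacket: cost 3, value 63
Best: 104 util.

104 util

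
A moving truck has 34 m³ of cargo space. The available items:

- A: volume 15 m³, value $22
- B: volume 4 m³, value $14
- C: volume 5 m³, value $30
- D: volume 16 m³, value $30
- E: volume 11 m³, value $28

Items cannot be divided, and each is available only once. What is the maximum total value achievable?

Check high-value combinations within 34 m³:
- C+D+E: volume 5+16+11=32, value 30+30+28=88
- A+C+E: volume 15+5+11=31, value 22+30+28=80
- B+C+D: volume 4+5+16=25, value 14+30+30=74
- B+C+E: volume 4+5+11=20, value 14+30+28=72
- B+D+E: volume 4+16+11=31, value 14+30+28=72
Best: $88.

$88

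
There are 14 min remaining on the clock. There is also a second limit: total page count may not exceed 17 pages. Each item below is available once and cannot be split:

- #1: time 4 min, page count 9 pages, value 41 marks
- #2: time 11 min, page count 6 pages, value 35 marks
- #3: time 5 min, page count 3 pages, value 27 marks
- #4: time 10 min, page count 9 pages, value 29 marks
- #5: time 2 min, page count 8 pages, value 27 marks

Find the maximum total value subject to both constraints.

Feasible sets respecting both limits:
- #1+#3: time 9, page count 12, value 68
- #1+#5: time 6, page count 17, value 68
- #2+#5: time 13, page count 14, value 62
- #4+#5: time 12, page count 17, value 56
Best: 68 marks.

68 marks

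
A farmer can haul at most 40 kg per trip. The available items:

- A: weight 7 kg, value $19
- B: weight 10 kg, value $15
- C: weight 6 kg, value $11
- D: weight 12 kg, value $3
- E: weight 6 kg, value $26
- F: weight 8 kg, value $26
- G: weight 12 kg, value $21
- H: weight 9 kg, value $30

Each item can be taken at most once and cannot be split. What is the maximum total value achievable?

$116

Check high-value combinations within 40 kg:
- A+B+E+F+H: weight 7+10+6+8+9=40, value 19+15+26+26+30=116
- A+C+E+F+H: weight 7+6+6+8+9=36, value 19+11+26+26+30=112
- B+C+E+F+H: weight 10+6+6+8+9=39, value 15+11+26+26+30=108
- A+C+E+G+H: weight 7+6+6+12+9=40, value 19+11+26+21+30=107
Best: $116.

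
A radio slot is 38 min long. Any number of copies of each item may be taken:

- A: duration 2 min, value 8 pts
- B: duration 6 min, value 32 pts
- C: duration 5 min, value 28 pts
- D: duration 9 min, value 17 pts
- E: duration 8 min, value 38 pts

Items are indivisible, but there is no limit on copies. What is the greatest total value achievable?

208 pts

Best value-per-unit is C at 28/5; filling with it alone gives 7×28 = 196.
Optimal mix: 1×A + 1×B + 6×C → duration 38, value 208.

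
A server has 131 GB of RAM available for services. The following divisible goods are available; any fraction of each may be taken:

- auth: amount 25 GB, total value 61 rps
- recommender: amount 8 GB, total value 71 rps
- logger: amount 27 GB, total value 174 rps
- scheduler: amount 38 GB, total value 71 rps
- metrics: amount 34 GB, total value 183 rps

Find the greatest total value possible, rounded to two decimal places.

Take in order of value per unit:
- recommender (71/8 per unit): all 8 → value 71, running total 71.00
- logger (174/27 per unit): all 27 → value 174, running total 245.00
- metrics (183/34 per unit): all 34 → value 183, running total 428.00
- auth (61/25 per unit): all 25 → value 61, running total 489.00
- scheduler (71/38 per unit): 37 of 38 → value 37×71/38 = 69.1316, running total 558.13
Total 558.13.

558.13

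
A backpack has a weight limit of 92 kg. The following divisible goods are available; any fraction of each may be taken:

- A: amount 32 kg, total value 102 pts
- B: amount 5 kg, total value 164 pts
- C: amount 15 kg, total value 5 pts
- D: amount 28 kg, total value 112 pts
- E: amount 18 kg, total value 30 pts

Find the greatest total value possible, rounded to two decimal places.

Take in order of value per unit:
- B (164/5 per unit): all 5 → value 164, running total 164.00
- D (112/28 per unit): all 28 → value 112, running total 276.00
- A (102/32 per unit): all 32 → value 102, running total 378.00
- E (30/18 per unit): all 18 → value 30, running total 408.00
- C (5/15 per unit): 9 of 15 → value 9×5/15 = 3.0000, running total 411.00
Total 411.00.

411.00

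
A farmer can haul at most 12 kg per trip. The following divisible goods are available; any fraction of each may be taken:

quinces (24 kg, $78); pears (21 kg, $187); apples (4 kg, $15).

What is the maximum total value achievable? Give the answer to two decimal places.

106.86

Take in order of value per unit:
- pears (187/21 per unit): 12 of 21 → value 12×187/21 = 106.8571, running total 106.86
Total 106.86.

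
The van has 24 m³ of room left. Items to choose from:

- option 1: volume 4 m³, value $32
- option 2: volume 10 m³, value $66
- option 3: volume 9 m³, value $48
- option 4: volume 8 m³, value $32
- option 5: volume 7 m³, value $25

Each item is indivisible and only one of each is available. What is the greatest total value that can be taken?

$146

Check high-value combinations within 24 m³:
- option 1+option 2+option 3: volume 4+10+9=23, value 32+66+48=146
- option 1+option 2+option 4: volume 4+10+8=22, value 32+66+32=130
- option 1+option 2+option 5: volume 4+10+7=21, value 32+66+25=123
Best: $146.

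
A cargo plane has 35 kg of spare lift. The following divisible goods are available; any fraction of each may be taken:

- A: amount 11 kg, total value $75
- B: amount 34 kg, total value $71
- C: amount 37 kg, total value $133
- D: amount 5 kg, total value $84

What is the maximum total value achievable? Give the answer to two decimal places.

Take in order of value per unit:
- D (84/5 per unit): all 5 → value 84, running total 84.00
- A (75/11 per unit): all 11 → value 75, running total 159.00
- C (133/37 per unit): 19 of 37 → value 19×133/37 = 68.2973, running total 227.30
Total 227.30.

227.30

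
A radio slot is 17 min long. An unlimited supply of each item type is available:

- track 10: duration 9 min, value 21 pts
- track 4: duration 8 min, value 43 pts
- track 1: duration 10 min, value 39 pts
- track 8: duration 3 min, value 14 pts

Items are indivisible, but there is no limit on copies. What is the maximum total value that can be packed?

Best value-per-unit is track 4 at 43/8, and filling with it alone uses duration 2×8=16. No mix of the others beats 2×43 = 86.

86 pts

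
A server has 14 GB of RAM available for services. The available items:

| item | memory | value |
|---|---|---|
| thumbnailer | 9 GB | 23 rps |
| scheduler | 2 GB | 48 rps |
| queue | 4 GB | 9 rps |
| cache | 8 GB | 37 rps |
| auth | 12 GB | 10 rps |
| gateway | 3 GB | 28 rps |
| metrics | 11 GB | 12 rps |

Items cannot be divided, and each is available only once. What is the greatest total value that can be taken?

Check high-value combinations within 14 GB:
- scheduler+cache+gateway: memory 2+8+3=13, value 48+37+28=113
- thumbnailer+scheduler+gateway: memory 9+2+3=14, value 23+48+28=99
- scheduler+queue+cache: memory 2+4+8=14, value 48+9+37=94
- scheduler+queue+gateway: memory 2+4+3=9, value 48+9+28=85
- scheduler+cache: memory 2+8=10, value 48+37=85
Best: 113 rps.

113 rps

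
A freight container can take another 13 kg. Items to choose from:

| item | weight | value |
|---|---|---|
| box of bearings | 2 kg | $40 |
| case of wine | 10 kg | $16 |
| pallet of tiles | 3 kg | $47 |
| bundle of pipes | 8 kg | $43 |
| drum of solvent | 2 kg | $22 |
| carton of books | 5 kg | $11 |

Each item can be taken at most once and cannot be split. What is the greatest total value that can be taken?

Check high-value combinations within 13 kg:
- box of bearings+pallet of tiles+bundle of pipes: weight 2+3+8=13, value 40+47+43=130
- box of bearings+pallet of tiles+drum of solvent+carton of books: weight 2+3+2+5=12, value 40+47+22+11=120
- pallet of tiles+bundle of pipes+drum of solvent: weight 3+8+2=13, value 47+43+22=112
Best: $130.

$130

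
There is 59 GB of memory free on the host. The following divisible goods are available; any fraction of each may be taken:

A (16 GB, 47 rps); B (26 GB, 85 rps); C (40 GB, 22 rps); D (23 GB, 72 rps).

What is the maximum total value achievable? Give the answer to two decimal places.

186.38

Take in order of value per unit:
- B (85/26 per unit): all 26 → value 85, running total 85.00
- D (72/23 per unit): all 23 → value 72, running total 157.00
- A (47/16 per unit): 10 of 16 → value 10×47/16 = 29.3750, running total 186.38
Total 186.38.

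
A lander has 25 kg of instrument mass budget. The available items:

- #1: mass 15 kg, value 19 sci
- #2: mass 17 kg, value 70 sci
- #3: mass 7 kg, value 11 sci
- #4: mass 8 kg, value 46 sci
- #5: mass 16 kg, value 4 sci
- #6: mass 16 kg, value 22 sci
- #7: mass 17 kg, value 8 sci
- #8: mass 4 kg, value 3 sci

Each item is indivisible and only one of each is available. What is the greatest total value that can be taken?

Check high-value combinations within 25 kg:
- #2+#4: mass 17+8=25, value 70+46=116
- #2+#3: mass 17+7=24, value 70+11=81
- #2+#8: mass 17+4=21, value 70+3=73
- #2: mass 17, value 70
- #4+#6: mass 8+16=24, value 46+22=68
Best: 116 sci.

116 sci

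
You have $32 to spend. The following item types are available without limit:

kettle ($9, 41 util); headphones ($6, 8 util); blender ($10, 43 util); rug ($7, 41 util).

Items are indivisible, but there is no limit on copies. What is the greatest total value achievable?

166 util

Best value-per-unit is rug at 41/7; filling with it alone gives 4×41 = 164.
Optimal mix: 1×blender + 3×rug → cost 31, value 166.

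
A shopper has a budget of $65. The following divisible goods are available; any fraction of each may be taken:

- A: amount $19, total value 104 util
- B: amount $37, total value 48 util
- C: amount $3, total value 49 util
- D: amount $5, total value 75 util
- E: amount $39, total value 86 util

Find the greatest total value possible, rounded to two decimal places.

311.79

Take in order of value per unit:
- C (49/3 per unit): all 3 → value 49, running total 49.00
- D (75/5 per unit): all 5 → value 75, running total 124.00
- A (104/19 per unit): all 19 → value 104, running total 228.00
- E (86/39 per unit): 38 of 39 → value 38×86/39 = 83.7949, running total 311.79
Total 311.79.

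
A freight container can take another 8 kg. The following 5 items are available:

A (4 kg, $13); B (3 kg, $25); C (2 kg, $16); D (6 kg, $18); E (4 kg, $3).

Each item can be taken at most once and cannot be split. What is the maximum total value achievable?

Check high-value combinations within 8 kg:
- B+C: weight 3+2=5, value 25+16=41
- A+B: weight 4+3=7, value 13+25=38
- C+D: weight 2+6=8, value 16+18=34
Best: $41.

$41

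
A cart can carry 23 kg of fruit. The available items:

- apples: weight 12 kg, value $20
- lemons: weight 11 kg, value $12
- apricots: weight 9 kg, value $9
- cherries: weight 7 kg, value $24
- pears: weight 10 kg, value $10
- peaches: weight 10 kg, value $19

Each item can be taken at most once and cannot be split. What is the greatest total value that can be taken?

Check high-value combinations within 23 kg:
- apples+cherries: weight 12+7=19, value 20+24=44
- cherries+peaches: weight 7+10=17, value 24+19=43
- apples+peaches: weight 12+10=22, value 20+19=39
Best: $44.

$44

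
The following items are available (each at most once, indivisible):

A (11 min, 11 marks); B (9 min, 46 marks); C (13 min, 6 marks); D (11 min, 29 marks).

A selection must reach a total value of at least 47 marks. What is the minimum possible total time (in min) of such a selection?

Subsets with value ≥ 47, sorted by total time:
- B+D: time 20, value 75
- A+B: time 20, value 57
- B+C: time 22, value 52
- A+B+D: time 31, value 86
Minimum time: 20 min.

20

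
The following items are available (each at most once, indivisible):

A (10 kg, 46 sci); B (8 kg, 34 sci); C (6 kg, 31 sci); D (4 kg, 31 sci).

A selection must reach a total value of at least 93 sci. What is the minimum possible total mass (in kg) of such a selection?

Subsets with value ≥ 93, sorted by total mass:
- B+C+D: mass 18, value 96
- A+C+D: mass 20, value 108
- A+B+D: mass 22, value 111
Minimum mass: 18 kg.

18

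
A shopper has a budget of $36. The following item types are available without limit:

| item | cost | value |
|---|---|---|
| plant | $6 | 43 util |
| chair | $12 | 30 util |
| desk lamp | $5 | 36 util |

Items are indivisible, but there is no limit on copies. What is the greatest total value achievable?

259 util

Best value-per-unit is desk lamp at 36/5; filling with it alone gives 7×36 = 252.
Optimal mix: 1×plant + 6×desk lamp → cost 36, value 259.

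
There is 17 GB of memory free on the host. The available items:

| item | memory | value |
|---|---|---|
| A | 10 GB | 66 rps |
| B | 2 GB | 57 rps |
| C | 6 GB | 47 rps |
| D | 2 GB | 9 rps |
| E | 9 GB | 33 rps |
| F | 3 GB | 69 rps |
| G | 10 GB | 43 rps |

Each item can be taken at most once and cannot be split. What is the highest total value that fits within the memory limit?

201 rps

Check high-value combinations within 17 GB:
- A+B+D+F: memory 10+2+2+3=17, value 66+57+9+69=201
- A+B+F: memory 10+2+3=15, value 66+57+69=192
- B+C+D+F: memory 2+6+2+3=13, value 57+47+9+69=182
- B+D+F+G: memory 2+2+3+10=17, value 57+9+69+43=178
Best: 201 rps.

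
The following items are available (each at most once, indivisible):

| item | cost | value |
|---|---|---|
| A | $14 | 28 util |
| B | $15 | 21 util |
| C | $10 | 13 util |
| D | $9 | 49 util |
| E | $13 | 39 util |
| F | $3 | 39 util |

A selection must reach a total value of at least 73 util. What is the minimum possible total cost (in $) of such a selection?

12

Subsets with value ≥ 73, sorted by total cost:
- D+F: cost 12, value 88
- E+F: cost 16, value 78
- C+D+F: cost 22, value 101
- D+E: cost 22, value 88
Minimum cost: 12 $.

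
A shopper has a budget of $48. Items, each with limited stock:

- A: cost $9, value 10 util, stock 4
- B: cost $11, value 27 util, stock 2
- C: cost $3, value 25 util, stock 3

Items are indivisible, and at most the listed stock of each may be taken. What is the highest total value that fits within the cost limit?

139 util

Best selections within cost 48 and stock limits:
- 1×A + 2×B + 3×C: cost 40, value 139
- 3×A + 1×B + 3×C: cost 47, value 132
- 2×B + 3×C: cost 31, value 129
- 2×A + 2×B + 2×C: cost 46, value 124
Best: 139 util.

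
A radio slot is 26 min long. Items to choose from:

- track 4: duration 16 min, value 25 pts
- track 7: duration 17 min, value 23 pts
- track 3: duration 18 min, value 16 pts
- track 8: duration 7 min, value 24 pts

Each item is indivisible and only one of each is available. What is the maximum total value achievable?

49 pts

Check high-value combinations within 26 min:
- track 4+track 8: duration 16+7=23, value 25+24=49
- track 7+track 8: duration 17+7=24, value 23+24=47
- track 3+track 8: duration 18+7=25, value 16+24=40
- track 4: duration 16, value 25
Best: 49 pts.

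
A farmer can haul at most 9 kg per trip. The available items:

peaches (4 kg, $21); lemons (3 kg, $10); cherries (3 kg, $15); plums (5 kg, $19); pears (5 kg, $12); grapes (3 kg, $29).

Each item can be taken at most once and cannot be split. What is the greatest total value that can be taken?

Check high-value combinations within 9 kg:
- lemons+cherries+grapes: weight 3+3+3=9, value 10+15+29=54
- peaches+grapes: weight 4+3=7, value 21+29=50
- plums+grapes: weight 5+3=8, value 19+29=48
Best: $54.

$54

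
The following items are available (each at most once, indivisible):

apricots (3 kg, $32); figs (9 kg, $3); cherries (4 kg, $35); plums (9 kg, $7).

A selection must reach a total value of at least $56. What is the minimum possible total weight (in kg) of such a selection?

Subsets with value ≥ 56, sorted by total weight:
- apricots+cherries: weight 7, value 67
- apricots+cherries+plums: weight 16, value 74
Minimum weight: 7 kg.

7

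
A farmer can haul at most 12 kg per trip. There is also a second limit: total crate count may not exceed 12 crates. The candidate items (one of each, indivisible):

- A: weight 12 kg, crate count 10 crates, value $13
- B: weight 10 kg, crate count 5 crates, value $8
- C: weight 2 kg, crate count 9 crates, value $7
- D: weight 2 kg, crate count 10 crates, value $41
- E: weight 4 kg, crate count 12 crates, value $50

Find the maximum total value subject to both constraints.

$50

Feasible sets respecting both limits:
- E: weight 4, crate count 12, value 50
- D: weight 2, crate count 10, value 41
- A: weight 12, crate count 10, value 13
- B: weight 10, crate count 5, value 8
Best: $50.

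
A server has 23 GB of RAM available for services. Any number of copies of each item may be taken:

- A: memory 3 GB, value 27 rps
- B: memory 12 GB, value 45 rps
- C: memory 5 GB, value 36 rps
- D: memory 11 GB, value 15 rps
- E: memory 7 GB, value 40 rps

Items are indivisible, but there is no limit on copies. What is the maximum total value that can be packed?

Best value-per-unit is A at 27/3; filling with it alone gives 7×27 = 189.
Optimal mix: 6×A + 1×C → memory 23, value 198.

198 rps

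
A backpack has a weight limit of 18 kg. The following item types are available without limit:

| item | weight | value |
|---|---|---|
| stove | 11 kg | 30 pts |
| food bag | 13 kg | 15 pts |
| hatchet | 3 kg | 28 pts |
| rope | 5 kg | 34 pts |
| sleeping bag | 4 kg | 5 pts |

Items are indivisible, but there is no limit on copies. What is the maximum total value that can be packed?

Best value-per-unit is hatchet at 28/3, and filling with it alone uses weight 6×3=18. No mix of the others beats 6×28 = 168.

168 pts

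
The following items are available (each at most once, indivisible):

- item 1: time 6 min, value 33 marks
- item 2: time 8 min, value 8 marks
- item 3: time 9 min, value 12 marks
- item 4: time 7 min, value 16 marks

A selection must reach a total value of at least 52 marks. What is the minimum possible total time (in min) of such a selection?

21

Subsets with value ≥ 52, sorted by total time:
- item 1+item 2+item 4: time 21, value 57
- item 1+item 3+item 4: time 22, value 61
- item 1+item 2+item 3: time 23, value 53
- item 1+item 2+item 3+item 4: time 30, value 69
Minimum time: 21 min.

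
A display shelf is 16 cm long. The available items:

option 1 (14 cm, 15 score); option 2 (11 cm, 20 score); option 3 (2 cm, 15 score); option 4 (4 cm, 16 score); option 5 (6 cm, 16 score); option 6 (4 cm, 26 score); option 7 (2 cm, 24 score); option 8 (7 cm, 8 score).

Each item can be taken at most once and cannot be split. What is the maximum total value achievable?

Check high-value combinations within 16 cm:
- option 4+option 5+option 6+option 7: length 4+6+4+2=16, value 16+16+26+24=82
- option 3+option 4+option 6+option 7: length 2+4+4+2=12, value 15+16+26+24=81
- option 3+option 5+option 6+option 7: length 2+6+4+2=14, value 15+16+26+24=81
Best: 82 score.

82 score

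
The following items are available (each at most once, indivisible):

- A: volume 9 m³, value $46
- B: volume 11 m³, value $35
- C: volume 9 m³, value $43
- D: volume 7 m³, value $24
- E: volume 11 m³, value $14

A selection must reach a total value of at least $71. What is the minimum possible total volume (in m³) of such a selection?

18

Subsets with value ≥ 71, sorted by total volume:
- A+C: volume 18, value 89
- A+B: volume 20, value 81
Minimum volume: 18 m³.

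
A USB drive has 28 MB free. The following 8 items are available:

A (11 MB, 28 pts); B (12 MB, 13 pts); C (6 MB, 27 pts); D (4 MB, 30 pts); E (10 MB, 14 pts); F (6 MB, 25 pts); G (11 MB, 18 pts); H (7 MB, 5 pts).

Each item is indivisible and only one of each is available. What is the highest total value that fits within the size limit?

110 pts

This is a 0/1 knapsack; check combinations near the capacity.
- A+C+D+F: size 11+6+4+6=27, value 28+27+30+25=110
- C+D+F+G: size 6+4+6+11=27, value 27+30+25+18=100
- C+D+E+F: size 6+4+10+6=26, value 27+30+14+25=96
Best: 110 pts.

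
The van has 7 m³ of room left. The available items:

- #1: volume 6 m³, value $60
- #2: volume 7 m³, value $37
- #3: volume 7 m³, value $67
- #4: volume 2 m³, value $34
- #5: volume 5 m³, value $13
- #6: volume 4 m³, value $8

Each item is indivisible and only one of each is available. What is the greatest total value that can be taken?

$67

Check high-value combinations within 7 m³:
- #3: volume 7, value 67
- #1: volume 6, value 60
- #4+#5: volume 2+5=7, value 34+13=47
Best: $67.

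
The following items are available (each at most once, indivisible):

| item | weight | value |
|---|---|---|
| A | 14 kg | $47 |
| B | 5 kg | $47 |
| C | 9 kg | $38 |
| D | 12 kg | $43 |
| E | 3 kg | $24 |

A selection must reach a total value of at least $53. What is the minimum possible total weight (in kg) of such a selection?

Subsets with value ≥ 53, sorted by total weight:
- B+E: weight 8, value 71
- C+E: weight 12, value 62
- B+C: weight 14, value 85
- D+E: weight 15, value 67
Minimum weight: 8 kg.

8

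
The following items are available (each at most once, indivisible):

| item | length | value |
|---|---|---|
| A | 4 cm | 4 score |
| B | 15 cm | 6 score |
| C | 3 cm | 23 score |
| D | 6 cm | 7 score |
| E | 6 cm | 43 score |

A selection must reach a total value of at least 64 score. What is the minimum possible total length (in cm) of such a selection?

Subsets with value ≥ 64, sorted by total length:
- C+E: length 9, value 66
- A+C+E: length 13, value 70
Minimum length: 9 cm.

9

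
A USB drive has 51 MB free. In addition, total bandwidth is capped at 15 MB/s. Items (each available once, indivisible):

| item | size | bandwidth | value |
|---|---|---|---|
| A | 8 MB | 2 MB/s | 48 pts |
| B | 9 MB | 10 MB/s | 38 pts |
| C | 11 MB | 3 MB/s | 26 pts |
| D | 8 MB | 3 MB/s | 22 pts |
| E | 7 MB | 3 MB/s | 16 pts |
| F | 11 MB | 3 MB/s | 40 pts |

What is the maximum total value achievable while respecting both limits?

152 pts

Feasible sets respecting both limits:
- A+C+D+E+F: size 45, bandwidth 14, value 152
- A+C+D+F: size 38, bandwidth 11, value 136
- A+C+E+F: size 37, bandwidth 11, value 130
Best: 152 pts.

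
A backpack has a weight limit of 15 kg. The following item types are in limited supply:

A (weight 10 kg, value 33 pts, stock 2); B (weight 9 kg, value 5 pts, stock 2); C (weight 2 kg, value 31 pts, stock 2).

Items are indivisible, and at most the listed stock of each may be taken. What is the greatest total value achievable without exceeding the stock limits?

95 pts

Best selections within weight 15 and stock limits:
- 1×A + 2×C: weight 14, value 95
- 1×B + 2×C: weight 13, value 67
Best: 95 pts.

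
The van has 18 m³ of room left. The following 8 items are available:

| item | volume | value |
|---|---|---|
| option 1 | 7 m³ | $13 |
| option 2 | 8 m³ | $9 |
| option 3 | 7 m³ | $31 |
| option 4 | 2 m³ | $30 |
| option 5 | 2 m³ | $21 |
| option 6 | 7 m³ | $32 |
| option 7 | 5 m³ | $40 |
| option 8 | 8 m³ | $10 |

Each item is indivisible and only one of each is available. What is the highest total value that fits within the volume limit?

Check high-value combinations within 18 m³:
- option 4+option 5+option 6+option 7: volume 2+2+7+5=16, value 30+21+32+40=123
- option 3+option 4+option 5+option 7: volume 7+2+2+5=16, value 31+30+21+40=122
- option 3+option 4+option 5+option 6: volume 7+2+2+7=18, value 31+30+21+32=114
- option 1+option 4+option 5+option 7: volume 7+2+2+5=16, value 13+30+21+40=104
Best: $123.

$123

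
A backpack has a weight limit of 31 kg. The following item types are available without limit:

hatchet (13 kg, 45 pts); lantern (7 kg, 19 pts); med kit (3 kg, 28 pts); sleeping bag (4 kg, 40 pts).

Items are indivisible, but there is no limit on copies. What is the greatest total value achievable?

308 pts

Best value-per-unit is sleeping bag at 40/4; filling with it alone gives 7×40 = 280.
Optimal mix: 1×med kit + 7×sleeping bag → weight 31, value 308.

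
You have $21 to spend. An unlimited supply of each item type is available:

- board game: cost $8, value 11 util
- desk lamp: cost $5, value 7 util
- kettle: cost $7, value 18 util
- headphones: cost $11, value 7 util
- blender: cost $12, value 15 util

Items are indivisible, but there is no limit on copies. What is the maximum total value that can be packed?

54 util

Best value-per-unit is kettle at 18/7, and filling with it alone uses cost 3×7=21. No mix of the others beats 3×18 = 54.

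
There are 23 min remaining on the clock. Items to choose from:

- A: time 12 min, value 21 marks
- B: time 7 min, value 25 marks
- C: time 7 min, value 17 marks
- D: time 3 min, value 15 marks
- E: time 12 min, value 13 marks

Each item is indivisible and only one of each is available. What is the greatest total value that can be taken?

Check high-value combinations within 23 min:
- A+B+D: time 12+7+3=22, value 21+25+15=61
- B+C+D: time 7+7+3=17, value 25+17+15=57
- A+C+D: time 12+7+3=22, value 21+17+15=53
Best: 61 marks.

61 marks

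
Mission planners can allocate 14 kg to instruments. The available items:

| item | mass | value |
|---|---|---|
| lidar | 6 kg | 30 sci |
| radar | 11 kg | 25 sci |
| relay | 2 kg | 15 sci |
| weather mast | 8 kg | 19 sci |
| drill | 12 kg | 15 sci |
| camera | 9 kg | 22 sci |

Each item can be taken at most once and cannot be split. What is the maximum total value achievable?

49 sci

Check high-value combinations within 14 kg:
- lidar+weather mast: mass 6+8=14, value 30+19=49
- lidar+relay: mass 6+2=8, value 30+15=45
- radar+relay: mass 11+2=13, value 25+15=40
- relay+camera: mass 2+9=11, value 15+22=37
- relay+weather mast: mass 2+8=10, value 15+19=34
Best: 49 sci.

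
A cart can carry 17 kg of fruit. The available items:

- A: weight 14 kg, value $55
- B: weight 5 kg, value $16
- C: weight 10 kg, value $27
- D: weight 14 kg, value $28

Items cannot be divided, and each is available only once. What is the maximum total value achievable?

$55

This is a 0/1 knapsack; check combinations near the capacity.
- A: weight 14, value 55
- B+C: weight 5+10=15, value 16+27=43
- D: weight 14, value 28
- C: weight 10, value 27
- B: weight 5, value 16
Best: $55.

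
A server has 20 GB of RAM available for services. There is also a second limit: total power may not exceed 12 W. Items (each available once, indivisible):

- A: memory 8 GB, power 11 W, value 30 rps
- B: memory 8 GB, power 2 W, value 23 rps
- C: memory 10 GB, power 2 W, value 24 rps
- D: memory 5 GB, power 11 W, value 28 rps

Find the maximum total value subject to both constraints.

Feasible sets respecting both limits:
- B+C: memory 18, power 4, value 47
- A: memory 8, power 11, value 30
- D: memory 5, power 11, value 28
Best: 47 rps.

47 rps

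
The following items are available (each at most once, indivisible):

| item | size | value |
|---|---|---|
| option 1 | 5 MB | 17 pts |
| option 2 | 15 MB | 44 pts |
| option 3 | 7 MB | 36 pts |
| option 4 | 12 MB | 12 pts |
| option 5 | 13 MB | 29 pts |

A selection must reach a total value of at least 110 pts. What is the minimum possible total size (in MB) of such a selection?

40

Subsets with value ≥ 110, sorted by total size:
- option 1+option 2+option 3+option 5: size 40, value 126
- option 2+option 3+option 4+option 5: size 47, value 121
- option 1+option 2+option 3+option 4+option 5: size 52, value 138
Minimum size: 40 MB.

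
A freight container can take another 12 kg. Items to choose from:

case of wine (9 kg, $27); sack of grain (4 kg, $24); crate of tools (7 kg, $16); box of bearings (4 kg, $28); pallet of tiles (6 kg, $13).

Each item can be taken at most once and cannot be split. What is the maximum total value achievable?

$52

This is a 0/1 knapsack; check combinations near the capacity.
- sack of grain+box of bearings: weight 4+4=8, value 24+28=52
- crate of tools+box of bearings: weight 7+4=11, value 16+28=44
- box of bearings+pallet of tiles: weight 4+6=10, value 28+13=41
- sack of grain+crate of tools: weight 4+7=11, value 24+16=40
Best: $52.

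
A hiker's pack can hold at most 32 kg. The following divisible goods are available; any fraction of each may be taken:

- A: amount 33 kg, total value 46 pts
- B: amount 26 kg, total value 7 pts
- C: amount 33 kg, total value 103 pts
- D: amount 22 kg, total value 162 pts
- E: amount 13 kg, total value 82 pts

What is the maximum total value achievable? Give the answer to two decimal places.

225.08

Take in order of value per unit:
- D (162/22 per unit): all 22 → value 162, running total 162.00
- E (82/13 per unit): 10 of 13 → value 10×82/13 = 63.0769, running total 225.08
Total 225.08.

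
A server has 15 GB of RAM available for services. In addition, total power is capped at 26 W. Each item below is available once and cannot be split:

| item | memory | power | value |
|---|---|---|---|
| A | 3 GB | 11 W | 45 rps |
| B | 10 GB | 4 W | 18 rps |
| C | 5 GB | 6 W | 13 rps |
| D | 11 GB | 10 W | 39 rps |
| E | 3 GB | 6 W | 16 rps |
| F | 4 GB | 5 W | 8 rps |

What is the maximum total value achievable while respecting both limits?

Feasible sets respecting both limits:
- A+D: memory 14, power 21, value 84
- A+C+E: memory 11, power 23, value 74
- A+E+F: memory 10, power 22, value 69
- A+C+F: memory 12, power 22, value 66
Best: 84 rps.

84 rps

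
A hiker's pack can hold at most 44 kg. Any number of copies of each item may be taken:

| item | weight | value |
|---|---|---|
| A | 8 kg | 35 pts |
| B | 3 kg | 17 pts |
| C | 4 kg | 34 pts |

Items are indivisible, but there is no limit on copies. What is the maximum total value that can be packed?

374 pts

Best value-per-unit is C at 34/4, and filling with it alone uses weight 11×4=44. No mix of the others beats 11×34 = 374.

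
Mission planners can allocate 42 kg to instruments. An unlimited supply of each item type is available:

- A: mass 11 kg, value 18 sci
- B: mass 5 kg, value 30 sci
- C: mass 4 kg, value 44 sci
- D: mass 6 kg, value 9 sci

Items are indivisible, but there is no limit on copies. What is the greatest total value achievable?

440 sci

Best value-per-unit is C at 44/4, and filling with it alone uses mass 10×4=40. No mix of the others beats 10×44 = 440.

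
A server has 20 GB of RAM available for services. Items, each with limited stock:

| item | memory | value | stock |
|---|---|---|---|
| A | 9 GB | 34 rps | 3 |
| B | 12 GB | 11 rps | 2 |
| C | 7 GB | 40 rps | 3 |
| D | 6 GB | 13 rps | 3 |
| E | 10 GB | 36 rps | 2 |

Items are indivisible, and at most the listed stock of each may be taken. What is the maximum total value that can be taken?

93 rps

Best selections within memory 20 and stock limits:
- 2×C + 1×D: memory 20, value 93
- 2×C: memory 14, value 80
Best: 93 rps.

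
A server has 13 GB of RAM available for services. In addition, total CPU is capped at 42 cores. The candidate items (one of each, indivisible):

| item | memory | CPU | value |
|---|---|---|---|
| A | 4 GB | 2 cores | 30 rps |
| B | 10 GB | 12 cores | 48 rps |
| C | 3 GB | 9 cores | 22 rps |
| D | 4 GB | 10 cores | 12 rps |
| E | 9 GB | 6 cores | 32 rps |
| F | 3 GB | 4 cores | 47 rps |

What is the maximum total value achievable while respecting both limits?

Feasible sets respecting both limits:
- A+C+F: memory 10, CPU 15, value 99
- B+F: memory 13, CPU 16, value 95
- A+D+F: memory 11, CPU 16, value 89
Best: 99 rps.

99 rps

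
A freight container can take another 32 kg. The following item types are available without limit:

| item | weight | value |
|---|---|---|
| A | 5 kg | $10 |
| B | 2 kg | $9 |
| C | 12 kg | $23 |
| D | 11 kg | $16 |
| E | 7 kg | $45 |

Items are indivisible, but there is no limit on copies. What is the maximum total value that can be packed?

Best value-per-unit is E at 45/7; filling with it alone gives 4×45 = 180.
Optimal mix: 2×B + 4×E → weight 32, value 198.

$198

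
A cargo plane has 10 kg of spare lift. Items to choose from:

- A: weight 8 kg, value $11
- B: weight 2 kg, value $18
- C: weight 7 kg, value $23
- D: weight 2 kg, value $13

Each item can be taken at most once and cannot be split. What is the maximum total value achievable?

This is a 0/1 knapsack; check combinations near the capacity.
- B+C: weight 2+7=9, value 18+23=41
- C+D: weight 7+2=9, value 23+13=36
- B+D: weight 2+2=4, value 18+13=31
Best: $41.

$41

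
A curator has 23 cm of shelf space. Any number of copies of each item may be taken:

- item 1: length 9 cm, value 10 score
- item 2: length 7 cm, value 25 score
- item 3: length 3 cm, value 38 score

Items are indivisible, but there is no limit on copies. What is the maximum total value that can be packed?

266 score

Best value-per-unit is item 3 at 38/3, and filling with it alone uses length 7×3=21. No mix of the others beats 7×38 = 266.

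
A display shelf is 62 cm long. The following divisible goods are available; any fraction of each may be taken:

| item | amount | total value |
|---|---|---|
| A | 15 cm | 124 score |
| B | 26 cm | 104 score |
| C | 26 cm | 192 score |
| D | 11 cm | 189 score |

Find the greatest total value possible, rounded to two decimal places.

Take in order of value per unit:
- D (189/11 per unit): all 11 → value 189, running total 189.00
- A (124/15 per unit): all 15 → value 124, running total 313.00
- C (192/26 per unit): all 26 → value 192, running total 505.00
- B (104/26 per unit): 10 of 26 → value 10×104/26 = 40.0000, running total 545.00
Total 545.00.

545.00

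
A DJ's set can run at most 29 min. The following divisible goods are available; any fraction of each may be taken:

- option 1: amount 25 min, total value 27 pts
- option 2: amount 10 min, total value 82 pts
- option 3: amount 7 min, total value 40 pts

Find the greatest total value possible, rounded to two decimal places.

Take in order of value per unit:
- option 2 (82/10 per unit): all 10 → value 82, running total 82.00
- option 3 (40/7 per unit): all 7 → value 40, running total 122.00
- option 1 (27/25 per unit): 12 of 25 → value 12×27/25 = 12.9600, running total 134.96
Total 134.96.

134.96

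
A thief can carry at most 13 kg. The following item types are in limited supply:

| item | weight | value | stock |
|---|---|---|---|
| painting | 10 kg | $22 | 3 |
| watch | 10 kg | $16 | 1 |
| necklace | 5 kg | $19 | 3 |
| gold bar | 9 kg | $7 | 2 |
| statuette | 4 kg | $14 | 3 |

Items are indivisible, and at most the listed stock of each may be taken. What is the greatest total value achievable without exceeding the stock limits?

$47

Top feasible selections:
- 1×necklace + 2×statuette: weight 13, value 47
- 3×statuette: weight 12, value 42
- 2×necklace: weight 10, value 38
- 1×necklace + 1×statuette: weight 9, value 33
Best: $47.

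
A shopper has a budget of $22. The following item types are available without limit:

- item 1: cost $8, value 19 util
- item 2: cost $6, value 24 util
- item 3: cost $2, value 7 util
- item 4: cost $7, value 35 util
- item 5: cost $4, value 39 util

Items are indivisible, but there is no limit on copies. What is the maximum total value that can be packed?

202 util

Best value-per-unit is item 5 at 39/4; filling with it alone gives 5×39 = 195.
Optimal mix: 1×item 3 + 5×item 5 → cost 22, value 202.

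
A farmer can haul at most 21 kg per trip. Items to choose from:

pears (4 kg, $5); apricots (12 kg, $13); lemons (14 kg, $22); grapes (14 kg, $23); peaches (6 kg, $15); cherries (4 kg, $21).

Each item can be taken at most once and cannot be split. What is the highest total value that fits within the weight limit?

Check high-value combinations within 21 kg:
- grapes+cherries: weight 14+4=18, value 23+21=44
- lemons+cherries: weight 14+4=18, value 22+21=43
- pears+peaches+cherries: weight 4+6+4=14, value 5+15+21=41
Best: $44.

$44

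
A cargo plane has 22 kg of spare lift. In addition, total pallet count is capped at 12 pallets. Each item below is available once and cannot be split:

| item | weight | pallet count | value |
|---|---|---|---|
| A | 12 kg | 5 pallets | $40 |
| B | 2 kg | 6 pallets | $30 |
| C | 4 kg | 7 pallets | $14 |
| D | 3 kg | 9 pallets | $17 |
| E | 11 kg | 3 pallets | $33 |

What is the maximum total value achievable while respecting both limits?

$70

Feasible sets respecting both limits:
- A+B: weight 14, pallet count 11, value 70
- B+E: weight 13, pallet count 9, value 63
- A+C: weight 16, pallet count 12, value 54
Best: $70.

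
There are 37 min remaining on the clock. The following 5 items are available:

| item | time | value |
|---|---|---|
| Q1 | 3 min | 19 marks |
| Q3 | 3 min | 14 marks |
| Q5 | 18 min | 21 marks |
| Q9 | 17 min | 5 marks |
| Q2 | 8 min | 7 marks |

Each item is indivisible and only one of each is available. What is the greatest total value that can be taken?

Check high-value combinations within 37 min:
- Q1+Q3+Q5+Q2: time 3+3+18+8=32, value 19+14+21+7=61
- Q1+Q3+Q5: time 3+3+18=24, value 19+14+21=54
- Q1+Q5+Q2: time 3+18+8=29, value 19+21+7=47
Best: 61 marks.

61 marks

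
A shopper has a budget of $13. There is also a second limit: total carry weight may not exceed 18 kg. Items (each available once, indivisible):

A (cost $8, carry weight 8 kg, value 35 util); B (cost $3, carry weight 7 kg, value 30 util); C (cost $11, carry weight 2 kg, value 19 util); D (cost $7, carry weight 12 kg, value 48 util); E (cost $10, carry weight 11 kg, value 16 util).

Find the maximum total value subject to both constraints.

65 util

Feasible sets respecting both limits:
- A+B: cost 11, carry weight 15, value 65
- D: cost 7, carry weight 12, value 48
- B+E: cost 13, carry weight 18, value 46
- A: cost 8, carry weight 8, value 35
Best: 65 util.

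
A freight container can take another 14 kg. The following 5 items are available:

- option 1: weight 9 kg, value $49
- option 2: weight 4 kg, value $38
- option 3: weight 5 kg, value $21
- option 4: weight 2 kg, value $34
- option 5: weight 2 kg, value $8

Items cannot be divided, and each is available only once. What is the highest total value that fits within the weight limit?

$101

Check high-value combinations within 14 kg:
- option 2+option 3+option 4+option 5: weight 4+5+2+2=13, value 38+21+34+8=101
- option 2+option 3+option 4: weight 4+5+2=11, value 38+21+34=93
- option 1+option 4+option 5: weight 9+2+2=13, value 49+34+8=91
- option 1+option 2: weight 9+4=13, value 49+38=87
- option 1+option 4: weight 9+2=11, value 49+34=83
Best: $101.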